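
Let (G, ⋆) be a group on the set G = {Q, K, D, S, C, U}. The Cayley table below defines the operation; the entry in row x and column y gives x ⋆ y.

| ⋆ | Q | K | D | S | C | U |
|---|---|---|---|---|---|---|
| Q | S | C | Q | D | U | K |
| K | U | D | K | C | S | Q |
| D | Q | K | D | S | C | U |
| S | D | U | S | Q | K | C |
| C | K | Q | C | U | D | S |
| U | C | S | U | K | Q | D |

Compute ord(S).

3

The identity element is D (its row matches the header).
S^1 = S
S^2 = S ⋆ S = Q
S^3 = Q ⋆ S = D
The first power of S equal to the identity is S^3, so ord(S) = 3.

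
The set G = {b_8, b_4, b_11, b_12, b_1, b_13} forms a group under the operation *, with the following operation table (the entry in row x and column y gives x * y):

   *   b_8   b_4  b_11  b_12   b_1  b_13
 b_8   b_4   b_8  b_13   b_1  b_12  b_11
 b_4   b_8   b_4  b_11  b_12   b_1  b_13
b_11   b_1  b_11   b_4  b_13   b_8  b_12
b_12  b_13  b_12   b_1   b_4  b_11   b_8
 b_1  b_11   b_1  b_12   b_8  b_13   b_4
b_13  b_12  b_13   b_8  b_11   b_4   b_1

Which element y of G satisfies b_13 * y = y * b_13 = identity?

First locate the identity: row b_4 matches the header, so b_4 is the identity.
Scan row b_13 for b_4: b_13 * b_1 = b_4. Hence b_13^(-1) = b_1.

b_1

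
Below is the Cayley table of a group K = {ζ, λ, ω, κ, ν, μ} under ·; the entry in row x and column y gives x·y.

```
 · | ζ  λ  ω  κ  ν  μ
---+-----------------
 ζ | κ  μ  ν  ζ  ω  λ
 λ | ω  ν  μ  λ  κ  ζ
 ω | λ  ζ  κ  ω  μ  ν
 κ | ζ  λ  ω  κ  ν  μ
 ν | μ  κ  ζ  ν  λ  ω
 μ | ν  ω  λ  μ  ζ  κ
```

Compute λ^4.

λ^1 = λ
λ^2 = λ·λ = ν
λ^3 = ν·λ = κ
λ^4 = κ·λ = λ

λ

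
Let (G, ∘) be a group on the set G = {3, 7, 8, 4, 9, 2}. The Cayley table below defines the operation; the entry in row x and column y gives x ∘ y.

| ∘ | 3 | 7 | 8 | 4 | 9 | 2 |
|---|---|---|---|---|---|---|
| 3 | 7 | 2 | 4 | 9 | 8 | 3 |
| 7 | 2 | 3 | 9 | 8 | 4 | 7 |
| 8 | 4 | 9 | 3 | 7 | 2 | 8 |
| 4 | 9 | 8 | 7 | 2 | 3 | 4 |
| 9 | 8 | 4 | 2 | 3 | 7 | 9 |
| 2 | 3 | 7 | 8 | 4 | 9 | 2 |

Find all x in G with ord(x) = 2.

{4}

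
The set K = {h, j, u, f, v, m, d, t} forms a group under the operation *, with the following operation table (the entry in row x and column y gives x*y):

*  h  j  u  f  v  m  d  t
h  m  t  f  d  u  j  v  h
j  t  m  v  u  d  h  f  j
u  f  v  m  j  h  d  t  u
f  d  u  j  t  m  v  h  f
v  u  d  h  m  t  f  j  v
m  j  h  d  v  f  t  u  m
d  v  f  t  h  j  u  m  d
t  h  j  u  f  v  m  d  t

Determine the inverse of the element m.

First locate the identity: row t matches the header, so t is the identity.
Scan row m for t: m*m = t. Hence m^(-1) = m.
(Structurally, K here is isomorphic to Z_2 x Z_4.)

m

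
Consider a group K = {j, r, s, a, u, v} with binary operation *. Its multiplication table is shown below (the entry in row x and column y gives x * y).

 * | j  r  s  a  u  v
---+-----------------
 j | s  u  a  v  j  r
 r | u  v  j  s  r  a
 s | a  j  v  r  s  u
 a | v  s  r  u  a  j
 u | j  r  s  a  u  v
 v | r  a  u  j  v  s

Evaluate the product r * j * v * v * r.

j

r * j = u
u * v = v
v * v = s
s * r = j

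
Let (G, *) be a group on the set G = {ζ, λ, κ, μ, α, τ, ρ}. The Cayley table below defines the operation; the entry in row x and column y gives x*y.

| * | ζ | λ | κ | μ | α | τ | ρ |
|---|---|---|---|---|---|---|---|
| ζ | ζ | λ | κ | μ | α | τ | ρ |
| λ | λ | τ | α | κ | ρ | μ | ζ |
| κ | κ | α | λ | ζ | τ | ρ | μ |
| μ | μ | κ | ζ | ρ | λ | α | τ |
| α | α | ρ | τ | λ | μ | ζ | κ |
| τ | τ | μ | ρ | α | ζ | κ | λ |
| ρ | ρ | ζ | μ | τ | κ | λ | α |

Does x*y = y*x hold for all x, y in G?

Check whether the table is symmetric across its main diagonal.
Every entry (row x, col y) equals the entry (row y, col x), so G is abelian.

Yes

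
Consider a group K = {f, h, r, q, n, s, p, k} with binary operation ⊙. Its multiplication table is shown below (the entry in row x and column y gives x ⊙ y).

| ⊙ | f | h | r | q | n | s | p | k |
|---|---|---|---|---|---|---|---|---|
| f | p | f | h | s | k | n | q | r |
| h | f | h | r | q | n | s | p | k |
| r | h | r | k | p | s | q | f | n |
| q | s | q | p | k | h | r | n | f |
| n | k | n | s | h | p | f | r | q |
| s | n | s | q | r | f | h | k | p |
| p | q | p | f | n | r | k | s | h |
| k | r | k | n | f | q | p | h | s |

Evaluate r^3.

n

r^1 = r
r^2 = r ⊙ r = k
r^3 = k ⊙ r = n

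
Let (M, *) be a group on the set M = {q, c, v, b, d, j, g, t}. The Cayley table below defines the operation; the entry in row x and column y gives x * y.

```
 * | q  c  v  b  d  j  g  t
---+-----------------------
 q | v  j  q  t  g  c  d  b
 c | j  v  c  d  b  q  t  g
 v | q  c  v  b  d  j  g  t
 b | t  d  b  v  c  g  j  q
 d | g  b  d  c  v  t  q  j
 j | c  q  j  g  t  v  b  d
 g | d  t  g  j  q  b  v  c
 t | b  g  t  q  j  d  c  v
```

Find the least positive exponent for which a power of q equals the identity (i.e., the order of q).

The identity element is v (its row matches the header).
q^1 = q
q^2 = q * q = v
The first power of q equal to the identity is q^2, so ord(q) = 2.

2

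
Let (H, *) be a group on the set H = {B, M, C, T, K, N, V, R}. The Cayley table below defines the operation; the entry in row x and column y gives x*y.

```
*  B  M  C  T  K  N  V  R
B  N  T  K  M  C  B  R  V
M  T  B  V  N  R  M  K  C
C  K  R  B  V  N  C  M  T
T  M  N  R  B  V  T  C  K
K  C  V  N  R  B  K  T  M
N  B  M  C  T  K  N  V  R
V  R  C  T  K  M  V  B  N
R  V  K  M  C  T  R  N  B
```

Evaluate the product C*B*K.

B

C*B = K
K*K = B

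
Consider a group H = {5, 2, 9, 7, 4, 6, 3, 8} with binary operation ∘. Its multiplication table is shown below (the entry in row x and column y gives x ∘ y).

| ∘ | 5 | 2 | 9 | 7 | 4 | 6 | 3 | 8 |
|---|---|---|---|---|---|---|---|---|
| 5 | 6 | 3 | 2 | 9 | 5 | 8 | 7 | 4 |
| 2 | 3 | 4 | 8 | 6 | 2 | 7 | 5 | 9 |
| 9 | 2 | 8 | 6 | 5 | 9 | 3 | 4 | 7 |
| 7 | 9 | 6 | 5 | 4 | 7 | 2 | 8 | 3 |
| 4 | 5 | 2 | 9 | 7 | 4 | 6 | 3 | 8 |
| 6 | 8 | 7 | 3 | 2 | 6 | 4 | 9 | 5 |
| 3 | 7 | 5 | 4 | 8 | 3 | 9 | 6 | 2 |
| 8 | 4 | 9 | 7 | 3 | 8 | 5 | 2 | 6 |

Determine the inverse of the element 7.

First locate the identity: row 4 matches the header, so 4 is the identity.
Scan row 7 for 4: 7 ∘ 7 = 4. Hence 7^(-1) = 7.

7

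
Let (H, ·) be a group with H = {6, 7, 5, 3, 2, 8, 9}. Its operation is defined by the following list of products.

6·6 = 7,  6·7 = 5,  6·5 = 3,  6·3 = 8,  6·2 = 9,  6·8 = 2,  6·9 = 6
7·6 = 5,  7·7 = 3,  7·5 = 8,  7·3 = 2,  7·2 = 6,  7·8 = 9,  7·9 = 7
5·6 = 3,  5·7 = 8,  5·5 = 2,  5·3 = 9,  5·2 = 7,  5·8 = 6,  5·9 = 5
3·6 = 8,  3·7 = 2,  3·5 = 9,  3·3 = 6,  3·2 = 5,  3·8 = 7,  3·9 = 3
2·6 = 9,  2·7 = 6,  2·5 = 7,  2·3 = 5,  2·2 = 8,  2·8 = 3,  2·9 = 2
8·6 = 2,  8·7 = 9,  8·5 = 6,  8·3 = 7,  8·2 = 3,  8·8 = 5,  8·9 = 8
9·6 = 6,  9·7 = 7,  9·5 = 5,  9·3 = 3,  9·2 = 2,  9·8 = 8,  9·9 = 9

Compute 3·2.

Read row 3, column 2: 3·2 = 5.

5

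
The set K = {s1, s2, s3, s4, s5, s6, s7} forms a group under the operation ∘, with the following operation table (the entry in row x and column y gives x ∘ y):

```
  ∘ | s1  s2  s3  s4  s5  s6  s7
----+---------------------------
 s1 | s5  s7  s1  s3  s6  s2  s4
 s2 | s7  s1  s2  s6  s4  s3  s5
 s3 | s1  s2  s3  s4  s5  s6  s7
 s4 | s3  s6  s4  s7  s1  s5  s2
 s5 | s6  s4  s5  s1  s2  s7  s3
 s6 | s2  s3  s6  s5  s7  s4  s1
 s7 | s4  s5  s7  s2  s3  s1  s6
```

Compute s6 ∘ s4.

s5

Read row s6, column s4: s6 ∘ s4 = s5.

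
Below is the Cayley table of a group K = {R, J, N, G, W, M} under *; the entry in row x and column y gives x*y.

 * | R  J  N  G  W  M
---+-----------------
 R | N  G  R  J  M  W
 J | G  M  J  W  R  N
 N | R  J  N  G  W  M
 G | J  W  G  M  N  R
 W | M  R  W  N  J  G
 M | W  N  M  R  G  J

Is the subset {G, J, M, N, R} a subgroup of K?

No

J*G = W, which is not in {G, J, M, N, R}.
The subset is not closed under *, so it is not a subgroup.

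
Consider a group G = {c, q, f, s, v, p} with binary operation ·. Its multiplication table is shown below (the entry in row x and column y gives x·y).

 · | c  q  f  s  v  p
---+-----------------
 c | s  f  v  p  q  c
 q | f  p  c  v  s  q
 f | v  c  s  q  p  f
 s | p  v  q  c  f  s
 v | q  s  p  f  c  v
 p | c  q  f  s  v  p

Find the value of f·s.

q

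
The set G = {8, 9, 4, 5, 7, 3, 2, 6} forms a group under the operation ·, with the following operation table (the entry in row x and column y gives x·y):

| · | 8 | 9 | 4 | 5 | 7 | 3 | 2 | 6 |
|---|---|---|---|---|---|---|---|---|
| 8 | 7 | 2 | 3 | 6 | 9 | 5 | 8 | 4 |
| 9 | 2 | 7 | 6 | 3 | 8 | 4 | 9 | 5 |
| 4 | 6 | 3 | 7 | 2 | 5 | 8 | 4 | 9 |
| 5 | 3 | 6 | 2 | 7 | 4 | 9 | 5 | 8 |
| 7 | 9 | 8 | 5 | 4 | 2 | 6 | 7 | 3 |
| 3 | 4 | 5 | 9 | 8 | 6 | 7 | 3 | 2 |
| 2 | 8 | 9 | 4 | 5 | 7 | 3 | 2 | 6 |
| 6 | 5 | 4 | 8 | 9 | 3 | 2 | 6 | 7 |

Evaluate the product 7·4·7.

4

7·4 = 5
5·7 = 4
(Structurally, G here is isomorphic to the quaternion group Q_8.)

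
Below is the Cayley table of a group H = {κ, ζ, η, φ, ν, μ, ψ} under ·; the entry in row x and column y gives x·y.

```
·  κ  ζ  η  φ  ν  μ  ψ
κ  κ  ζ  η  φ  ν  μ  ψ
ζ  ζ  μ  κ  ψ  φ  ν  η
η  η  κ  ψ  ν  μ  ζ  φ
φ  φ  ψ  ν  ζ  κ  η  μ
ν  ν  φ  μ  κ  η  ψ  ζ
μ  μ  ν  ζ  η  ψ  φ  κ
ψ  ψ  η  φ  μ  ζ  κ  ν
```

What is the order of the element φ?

The identity element is κ (its row matches the header).
φ^1 = φ
φ^2 = φ·φ = ζ
φ^3 = ζ·φ = ψ
φ^4 = ψ·φ = μ
φ^5 = μ·φ = η
φ^6 = η·φ = ν
φ^7 = ν·φ = κ
The first power of φ equal to the identity is φ^7, so ord(φ) = 7.

7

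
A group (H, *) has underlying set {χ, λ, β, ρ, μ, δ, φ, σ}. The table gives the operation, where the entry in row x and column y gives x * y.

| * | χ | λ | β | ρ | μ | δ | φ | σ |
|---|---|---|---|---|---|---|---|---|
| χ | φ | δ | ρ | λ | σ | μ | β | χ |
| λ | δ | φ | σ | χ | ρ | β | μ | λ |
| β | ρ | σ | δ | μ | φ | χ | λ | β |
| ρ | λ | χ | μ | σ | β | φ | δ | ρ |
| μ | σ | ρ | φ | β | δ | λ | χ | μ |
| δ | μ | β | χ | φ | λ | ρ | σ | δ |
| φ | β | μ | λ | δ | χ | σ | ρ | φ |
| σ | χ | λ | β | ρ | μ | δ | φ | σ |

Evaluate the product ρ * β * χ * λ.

ρ * β = μ
μ * χ = σ
σ * λ = λ
(Structurally, H here is isomorphic to the cyclic group Z_8.)

λ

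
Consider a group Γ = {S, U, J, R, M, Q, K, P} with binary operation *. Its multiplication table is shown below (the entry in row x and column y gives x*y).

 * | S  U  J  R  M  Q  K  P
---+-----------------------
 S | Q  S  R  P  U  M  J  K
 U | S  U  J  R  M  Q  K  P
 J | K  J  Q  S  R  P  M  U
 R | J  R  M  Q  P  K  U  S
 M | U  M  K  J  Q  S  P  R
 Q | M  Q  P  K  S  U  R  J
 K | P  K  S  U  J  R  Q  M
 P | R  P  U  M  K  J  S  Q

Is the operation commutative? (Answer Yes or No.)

R*M = P but M*R = J.
Since R and M do not commute, Γ is not abelian.

No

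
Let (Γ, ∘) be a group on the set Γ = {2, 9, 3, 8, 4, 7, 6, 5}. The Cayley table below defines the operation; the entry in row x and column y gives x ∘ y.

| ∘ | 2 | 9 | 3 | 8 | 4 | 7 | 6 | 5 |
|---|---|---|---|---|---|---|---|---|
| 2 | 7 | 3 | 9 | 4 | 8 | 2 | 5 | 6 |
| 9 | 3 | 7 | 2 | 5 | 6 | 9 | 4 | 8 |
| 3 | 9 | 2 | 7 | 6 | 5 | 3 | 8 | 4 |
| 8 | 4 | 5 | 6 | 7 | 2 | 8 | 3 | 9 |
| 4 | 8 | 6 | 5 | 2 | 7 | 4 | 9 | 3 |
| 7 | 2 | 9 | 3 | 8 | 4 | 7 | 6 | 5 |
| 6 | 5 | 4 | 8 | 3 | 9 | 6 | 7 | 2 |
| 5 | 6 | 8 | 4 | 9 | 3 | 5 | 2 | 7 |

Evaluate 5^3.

5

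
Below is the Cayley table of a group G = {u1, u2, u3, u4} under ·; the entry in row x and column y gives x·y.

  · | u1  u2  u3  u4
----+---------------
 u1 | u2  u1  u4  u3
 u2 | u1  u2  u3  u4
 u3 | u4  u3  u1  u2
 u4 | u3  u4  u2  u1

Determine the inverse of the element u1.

First locate the identity: row u2 matches the header, so u2 is the identity.
Scan row u1 for u2: u1·u1 = u2. Hence u1^(-1) = u1.

u1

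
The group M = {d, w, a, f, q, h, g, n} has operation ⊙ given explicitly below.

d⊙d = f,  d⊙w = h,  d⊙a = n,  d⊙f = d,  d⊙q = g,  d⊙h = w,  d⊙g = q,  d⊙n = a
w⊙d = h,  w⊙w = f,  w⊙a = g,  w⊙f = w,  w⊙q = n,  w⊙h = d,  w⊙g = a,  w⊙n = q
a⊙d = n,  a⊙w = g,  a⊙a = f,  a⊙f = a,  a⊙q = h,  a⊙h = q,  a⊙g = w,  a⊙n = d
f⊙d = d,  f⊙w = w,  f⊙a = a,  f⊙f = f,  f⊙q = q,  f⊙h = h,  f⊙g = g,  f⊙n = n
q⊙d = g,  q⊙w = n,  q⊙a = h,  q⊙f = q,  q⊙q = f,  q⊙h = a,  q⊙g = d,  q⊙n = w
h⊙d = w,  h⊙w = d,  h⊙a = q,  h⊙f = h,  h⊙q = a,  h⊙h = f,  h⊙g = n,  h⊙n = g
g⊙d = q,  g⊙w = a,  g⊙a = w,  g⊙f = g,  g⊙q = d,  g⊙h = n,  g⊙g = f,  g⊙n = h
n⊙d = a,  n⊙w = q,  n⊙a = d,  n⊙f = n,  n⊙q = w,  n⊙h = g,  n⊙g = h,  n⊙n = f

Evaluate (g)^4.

f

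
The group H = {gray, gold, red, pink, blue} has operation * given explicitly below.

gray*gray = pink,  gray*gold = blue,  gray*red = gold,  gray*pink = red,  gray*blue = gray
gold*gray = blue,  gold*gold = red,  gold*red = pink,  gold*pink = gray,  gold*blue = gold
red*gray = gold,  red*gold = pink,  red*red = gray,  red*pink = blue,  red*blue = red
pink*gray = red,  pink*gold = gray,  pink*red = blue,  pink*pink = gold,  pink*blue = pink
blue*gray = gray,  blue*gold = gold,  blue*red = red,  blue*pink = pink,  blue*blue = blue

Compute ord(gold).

The identity element is blue (its row matches the header).
gold^1 = gold
gold^2 = gold*gold = red
gold^3 = red*gold = pink
gold^4 = pink*gold = gray
gold^5 = gray*gold = blue
The first power of gold equal to the identity is gold^5, so ord(gold) = 5.
(Structurally, H here is isomorphic to the cyclic group Z_5.)

5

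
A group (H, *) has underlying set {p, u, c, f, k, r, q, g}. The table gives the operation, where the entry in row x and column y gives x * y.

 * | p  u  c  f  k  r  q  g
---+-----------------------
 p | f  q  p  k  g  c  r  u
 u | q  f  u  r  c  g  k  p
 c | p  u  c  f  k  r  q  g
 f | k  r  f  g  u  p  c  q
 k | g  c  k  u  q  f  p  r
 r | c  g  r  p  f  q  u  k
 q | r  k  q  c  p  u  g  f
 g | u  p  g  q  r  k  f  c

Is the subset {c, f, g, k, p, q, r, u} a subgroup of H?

Yes

{c, f, g, k, p, q, r, u} contains the identity c.
Checking products: every product of two elements of {c, f, g, k, p, q, r, u} (read from the table) lies in {c, f, g, k, p, q, r, u}, so the set is closed.
In a finite group, a nonempty closed subset is a subgroup. So {c, f, g, k, p, q, r, u} ≤ H.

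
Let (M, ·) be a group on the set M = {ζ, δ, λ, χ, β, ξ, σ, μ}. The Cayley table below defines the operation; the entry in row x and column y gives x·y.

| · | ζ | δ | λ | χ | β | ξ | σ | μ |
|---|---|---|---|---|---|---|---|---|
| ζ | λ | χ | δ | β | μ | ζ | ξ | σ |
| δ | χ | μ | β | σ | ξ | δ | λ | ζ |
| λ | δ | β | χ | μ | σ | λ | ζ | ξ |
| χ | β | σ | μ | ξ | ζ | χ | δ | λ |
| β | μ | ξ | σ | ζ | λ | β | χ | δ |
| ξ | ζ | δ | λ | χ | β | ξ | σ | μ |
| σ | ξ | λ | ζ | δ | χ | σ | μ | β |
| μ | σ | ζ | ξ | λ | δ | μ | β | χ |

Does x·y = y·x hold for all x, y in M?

Check whether the table is symmetric across its main diagonal.
Every entry (row x, col y) equals the entry (row y, col x), so M is abelian.
(In fact M ≅ the cyclic group Z_8.)

Yes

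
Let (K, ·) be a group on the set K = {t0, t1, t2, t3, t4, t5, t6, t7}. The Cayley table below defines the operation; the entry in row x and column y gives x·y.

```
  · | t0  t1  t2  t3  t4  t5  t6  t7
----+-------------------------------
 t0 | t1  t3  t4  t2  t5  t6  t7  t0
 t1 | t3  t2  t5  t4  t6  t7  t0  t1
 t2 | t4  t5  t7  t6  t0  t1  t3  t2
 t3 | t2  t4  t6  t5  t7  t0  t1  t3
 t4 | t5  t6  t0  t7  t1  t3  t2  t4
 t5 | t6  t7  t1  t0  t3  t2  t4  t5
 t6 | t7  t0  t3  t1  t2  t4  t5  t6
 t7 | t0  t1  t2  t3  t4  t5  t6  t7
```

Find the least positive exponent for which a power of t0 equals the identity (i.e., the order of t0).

The identity element is t7 (its row matches the header).
t0^1 = t0
t0^2 = t0·t0 = t1
t0^3 = t1·t0 = t3
t0^4 = t3·t0 = t2
t0^5 = t2·t0 = t4
t0^6 = t4·t0 = t5
t0^7 = t5·t0 = t6
t0^8 = t6·t0 = t7
The first power of t0 equal to the identity is t0^8, so ord(t0) = 8.

8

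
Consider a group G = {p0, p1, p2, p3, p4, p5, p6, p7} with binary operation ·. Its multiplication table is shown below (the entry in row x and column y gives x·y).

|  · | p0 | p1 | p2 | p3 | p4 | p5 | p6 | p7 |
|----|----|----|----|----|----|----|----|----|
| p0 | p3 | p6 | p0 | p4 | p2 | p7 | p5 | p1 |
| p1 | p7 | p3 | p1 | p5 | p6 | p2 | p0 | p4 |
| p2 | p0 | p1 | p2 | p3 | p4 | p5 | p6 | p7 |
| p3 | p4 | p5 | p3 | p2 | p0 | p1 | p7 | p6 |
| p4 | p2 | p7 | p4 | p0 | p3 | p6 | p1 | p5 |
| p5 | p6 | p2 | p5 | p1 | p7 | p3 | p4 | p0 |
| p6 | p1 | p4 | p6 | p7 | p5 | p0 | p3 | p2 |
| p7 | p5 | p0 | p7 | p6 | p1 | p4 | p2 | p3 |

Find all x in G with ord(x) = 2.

Identity is p2. Compute the order of each non-identity element by repeated multiplication:
  p0: p0 → p3 → p4 → p2  (order 4)
  p1: p1 → p3 → p5 → p2  (order 4)
  p3: p3 → p2  (order 2)
  p4: p4 → p3 → p0 → p2  (order 4)
  p5: p5 → p3 → p1 → p2  (order 4)
  p6: p6 → p3 → p7 → p2  (order 4)
  p7: p7 → p3 → p6 → p2  (order 4)
Elements of order 2: {p3}.

{p3}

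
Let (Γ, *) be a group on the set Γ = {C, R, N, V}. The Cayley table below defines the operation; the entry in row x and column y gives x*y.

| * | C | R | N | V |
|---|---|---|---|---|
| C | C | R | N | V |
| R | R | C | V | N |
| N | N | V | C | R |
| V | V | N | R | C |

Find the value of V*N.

R

Read row V, column N: V*N = R.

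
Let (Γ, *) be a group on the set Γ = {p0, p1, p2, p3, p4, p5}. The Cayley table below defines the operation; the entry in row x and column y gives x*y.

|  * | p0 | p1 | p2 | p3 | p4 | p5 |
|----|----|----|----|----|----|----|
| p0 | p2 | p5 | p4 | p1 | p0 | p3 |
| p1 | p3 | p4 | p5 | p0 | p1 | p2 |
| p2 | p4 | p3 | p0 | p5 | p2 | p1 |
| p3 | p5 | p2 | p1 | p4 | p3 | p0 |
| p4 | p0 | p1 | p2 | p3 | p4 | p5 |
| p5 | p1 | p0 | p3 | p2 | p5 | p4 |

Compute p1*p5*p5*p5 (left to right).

p1*p5 = p2
p2*p5 = p1
p1*p5 = p2

p2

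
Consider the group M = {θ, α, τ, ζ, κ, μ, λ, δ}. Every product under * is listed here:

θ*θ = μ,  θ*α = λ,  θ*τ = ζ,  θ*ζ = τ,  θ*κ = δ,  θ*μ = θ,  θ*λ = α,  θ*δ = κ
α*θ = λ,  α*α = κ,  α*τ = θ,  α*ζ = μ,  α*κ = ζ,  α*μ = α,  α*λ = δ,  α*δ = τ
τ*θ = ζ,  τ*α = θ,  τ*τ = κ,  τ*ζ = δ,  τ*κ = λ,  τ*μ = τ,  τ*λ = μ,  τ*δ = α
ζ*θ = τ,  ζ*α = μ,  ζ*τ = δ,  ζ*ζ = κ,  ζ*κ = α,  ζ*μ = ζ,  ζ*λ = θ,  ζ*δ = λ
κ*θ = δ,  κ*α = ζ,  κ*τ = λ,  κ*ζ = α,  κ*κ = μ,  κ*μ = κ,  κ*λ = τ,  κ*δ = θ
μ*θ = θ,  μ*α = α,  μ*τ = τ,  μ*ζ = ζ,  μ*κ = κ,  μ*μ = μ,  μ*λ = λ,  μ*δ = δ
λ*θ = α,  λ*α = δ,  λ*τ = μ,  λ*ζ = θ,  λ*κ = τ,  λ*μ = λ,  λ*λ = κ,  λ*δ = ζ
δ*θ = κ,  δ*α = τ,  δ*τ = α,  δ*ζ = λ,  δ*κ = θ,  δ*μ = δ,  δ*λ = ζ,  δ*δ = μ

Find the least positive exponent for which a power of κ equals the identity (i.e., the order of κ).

The identity element is μ (its row matches the header).
κ^1 = κ
κ^2 = κ*κ = μ
The first power of κ equal to the identity is κ^2, so ord(κ) = 2.

2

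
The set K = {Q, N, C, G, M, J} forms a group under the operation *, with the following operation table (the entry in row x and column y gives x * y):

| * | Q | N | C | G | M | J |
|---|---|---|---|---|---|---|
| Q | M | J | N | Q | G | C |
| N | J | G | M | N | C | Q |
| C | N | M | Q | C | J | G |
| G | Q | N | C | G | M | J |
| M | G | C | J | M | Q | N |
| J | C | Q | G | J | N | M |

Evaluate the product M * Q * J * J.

M

M * Q = G
G * J = J
J * J = M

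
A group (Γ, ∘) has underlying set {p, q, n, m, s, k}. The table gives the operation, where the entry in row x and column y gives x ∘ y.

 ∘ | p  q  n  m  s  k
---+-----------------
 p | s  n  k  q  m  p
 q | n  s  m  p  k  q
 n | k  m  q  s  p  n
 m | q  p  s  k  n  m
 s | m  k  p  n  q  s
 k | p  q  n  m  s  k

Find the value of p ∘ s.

Read row p, column s: p ∘ s = m.

m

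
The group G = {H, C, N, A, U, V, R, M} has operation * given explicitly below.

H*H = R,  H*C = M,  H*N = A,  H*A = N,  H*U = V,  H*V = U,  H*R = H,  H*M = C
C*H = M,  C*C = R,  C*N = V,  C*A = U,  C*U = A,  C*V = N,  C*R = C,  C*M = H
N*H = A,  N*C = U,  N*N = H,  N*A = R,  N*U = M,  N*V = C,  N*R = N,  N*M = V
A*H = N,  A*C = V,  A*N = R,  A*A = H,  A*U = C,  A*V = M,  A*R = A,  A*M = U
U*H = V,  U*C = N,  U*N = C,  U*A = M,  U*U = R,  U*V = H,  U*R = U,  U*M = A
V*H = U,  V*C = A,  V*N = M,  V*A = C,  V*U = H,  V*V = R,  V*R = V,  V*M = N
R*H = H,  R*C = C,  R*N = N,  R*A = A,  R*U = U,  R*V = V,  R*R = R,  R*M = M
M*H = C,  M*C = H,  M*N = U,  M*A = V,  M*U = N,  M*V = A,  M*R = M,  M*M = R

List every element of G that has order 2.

{C, H, M, U, V}

Identity is R. Compute the order of each non-identity element by repeated multiplication:
  H: H → R  (order 2)
  C: C → R  (order 2)
  N: N → H → A → R  (order 4)
  A: A → H → N → R  (order 4)
  U: U → R  (order 2)
  V: V → R  (order 2)
  M: M → R  (order 2)
Elements of order 2: {C, H, M, U, V}.
(Structurally, G here is isomorphic to the dihedral group D_4.)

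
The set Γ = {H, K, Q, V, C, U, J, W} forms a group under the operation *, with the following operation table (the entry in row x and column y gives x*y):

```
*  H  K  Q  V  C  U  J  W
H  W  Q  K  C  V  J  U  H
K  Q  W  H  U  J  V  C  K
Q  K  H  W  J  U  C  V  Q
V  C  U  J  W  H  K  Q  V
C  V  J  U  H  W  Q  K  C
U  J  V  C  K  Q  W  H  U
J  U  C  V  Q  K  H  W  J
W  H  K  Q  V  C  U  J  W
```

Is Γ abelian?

Check whether the table is symmetric across its main diagonal.
Every entry (row x, col y) equals the entry (row y, col x), so Γ is abelian.

Yes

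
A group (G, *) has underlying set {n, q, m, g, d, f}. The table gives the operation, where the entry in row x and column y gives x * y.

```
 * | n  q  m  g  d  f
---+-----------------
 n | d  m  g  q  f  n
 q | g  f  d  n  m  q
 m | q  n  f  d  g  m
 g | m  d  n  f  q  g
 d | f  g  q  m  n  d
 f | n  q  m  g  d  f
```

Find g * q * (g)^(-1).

m

The identity is f. In row g, the entry f sits in column g, so g^(-1) = g.
g * q = d
d * g = m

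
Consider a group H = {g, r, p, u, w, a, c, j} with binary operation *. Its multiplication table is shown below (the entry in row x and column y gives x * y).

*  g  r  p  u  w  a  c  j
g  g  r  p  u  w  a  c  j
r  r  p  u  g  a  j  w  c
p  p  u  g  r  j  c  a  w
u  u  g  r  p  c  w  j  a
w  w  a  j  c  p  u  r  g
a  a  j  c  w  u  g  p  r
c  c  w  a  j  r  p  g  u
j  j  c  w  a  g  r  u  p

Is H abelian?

Yes

Check whether the table is symmetric across its main diagonal.
Every entry (row x, col y) equals the entry (row y, col x), so H is abelian.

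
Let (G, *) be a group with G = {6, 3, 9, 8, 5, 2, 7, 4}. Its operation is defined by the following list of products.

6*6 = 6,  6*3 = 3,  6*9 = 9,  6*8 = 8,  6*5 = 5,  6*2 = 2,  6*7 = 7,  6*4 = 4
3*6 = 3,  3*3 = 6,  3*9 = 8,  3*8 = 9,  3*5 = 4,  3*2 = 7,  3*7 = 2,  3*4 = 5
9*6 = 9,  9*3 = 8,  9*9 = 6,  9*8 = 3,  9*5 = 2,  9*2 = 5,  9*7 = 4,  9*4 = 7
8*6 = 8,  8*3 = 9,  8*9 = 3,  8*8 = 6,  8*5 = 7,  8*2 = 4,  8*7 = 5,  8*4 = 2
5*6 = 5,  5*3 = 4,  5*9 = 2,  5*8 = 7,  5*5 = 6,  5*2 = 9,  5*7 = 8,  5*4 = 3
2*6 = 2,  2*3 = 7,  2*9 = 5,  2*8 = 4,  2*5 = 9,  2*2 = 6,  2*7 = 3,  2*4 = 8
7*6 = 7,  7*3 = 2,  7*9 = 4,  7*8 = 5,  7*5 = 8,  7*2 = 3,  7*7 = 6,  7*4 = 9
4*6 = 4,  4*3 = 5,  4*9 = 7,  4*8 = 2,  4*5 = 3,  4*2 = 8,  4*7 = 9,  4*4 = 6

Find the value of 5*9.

Read row 5, column 9: 5*9 = 2.
(Structurally, G here is isomorphic to the elementary abelian group (Z_2)^3.)

2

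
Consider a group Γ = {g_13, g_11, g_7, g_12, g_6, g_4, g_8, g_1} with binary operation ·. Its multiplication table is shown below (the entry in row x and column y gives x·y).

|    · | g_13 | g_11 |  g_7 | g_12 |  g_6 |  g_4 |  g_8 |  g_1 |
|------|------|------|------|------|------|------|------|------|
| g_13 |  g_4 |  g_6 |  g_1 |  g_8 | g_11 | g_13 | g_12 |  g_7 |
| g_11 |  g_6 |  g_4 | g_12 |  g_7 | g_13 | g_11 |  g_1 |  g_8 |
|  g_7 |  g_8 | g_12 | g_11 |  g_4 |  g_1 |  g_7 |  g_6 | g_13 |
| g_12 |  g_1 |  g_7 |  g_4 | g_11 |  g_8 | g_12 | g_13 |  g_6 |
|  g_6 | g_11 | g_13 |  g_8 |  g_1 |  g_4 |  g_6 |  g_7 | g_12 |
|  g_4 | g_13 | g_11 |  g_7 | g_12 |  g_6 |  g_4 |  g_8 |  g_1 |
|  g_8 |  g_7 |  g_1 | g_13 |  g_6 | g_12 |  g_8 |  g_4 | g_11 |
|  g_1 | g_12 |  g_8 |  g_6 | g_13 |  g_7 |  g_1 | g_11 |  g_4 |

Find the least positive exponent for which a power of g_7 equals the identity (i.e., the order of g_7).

4

The identity element is g_4 (its row matches the header).
g_7^1 = g_7
g_7^2 = g_7·g_7 = g_11
g_7^3 = g_11·g_7 = g_12
g_7^4 = g_12·g_7 = g_4
The first power of g_7 equal to the identity is g_7^4, so ord(g_7) = 4.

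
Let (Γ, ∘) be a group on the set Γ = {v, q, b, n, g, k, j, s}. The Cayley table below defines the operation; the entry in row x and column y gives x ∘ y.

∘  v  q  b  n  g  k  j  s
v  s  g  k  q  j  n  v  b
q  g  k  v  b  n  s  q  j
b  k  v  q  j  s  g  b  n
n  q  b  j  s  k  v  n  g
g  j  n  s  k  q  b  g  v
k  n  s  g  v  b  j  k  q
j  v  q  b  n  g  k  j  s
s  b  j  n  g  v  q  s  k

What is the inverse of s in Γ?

q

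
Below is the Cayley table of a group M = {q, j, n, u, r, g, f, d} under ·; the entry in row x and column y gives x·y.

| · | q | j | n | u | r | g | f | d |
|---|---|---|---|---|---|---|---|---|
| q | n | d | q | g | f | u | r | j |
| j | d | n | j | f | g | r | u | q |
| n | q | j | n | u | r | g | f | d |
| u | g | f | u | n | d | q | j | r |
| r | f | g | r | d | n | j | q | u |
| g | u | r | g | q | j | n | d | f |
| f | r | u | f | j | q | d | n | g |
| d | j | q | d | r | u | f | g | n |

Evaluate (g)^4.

n

g^1 = g
g^2 = g·g = n
g^3 = n·g = g
g^4 = g·g = n
(Structurally, M here is isomorphic to the elementary abelian group (Z_2)^3.)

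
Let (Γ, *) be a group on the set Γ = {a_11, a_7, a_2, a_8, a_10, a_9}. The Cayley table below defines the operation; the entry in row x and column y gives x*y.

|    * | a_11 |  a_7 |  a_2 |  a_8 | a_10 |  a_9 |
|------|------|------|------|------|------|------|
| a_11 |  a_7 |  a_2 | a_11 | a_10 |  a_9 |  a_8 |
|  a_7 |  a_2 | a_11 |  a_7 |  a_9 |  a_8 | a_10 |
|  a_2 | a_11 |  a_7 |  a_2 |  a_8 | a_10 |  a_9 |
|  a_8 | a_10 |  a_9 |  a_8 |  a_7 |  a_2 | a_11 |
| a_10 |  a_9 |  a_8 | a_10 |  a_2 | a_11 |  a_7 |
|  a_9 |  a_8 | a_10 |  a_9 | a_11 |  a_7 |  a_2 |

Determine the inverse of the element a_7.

a_11

First locate the identity: row a_2 matches the header, so a_2 is the identity.
Scan row a_7 for a_2: a_7*a_11 = a_2. Hence a_7^(-1) = a_11.
(Structurally, Γ here is isomorphic to the cyclic group Z_6.)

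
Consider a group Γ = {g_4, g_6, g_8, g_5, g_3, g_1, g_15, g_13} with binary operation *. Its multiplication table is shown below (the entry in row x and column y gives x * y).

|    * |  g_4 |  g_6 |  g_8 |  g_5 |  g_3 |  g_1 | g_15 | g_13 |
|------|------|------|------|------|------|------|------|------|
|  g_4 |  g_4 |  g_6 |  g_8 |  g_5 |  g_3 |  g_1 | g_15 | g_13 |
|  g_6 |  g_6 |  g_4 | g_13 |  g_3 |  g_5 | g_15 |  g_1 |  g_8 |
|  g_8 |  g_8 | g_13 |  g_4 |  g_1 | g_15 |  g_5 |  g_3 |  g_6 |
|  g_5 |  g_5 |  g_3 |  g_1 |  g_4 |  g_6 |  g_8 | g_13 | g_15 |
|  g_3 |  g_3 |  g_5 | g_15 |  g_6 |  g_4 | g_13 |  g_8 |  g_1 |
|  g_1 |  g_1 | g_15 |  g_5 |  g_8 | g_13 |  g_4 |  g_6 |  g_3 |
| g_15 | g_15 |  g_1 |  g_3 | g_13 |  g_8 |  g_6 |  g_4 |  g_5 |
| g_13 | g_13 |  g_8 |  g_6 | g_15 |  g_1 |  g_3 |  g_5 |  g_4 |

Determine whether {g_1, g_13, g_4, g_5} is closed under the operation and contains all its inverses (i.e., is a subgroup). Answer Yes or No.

No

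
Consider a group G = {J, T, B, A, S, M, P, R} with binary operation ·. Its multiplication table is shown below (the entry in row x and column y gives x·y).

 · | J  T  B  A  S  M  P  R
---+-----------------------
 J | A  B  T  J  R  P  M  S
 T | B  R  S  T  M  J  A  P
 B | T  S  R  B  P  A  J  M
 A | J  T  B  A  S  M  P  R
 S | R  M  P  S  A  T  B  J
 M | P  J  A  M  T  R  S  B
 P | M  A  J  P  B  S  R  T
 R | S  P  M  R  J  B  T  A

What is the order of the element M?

The identity element is A (its row matches the header).
M^1 = M
M^2 = M·M = R
M^3 = R·M = B
M^4 = B·M = A
The first power of M equal to the identity is M^4, so ord(M) = 4.

4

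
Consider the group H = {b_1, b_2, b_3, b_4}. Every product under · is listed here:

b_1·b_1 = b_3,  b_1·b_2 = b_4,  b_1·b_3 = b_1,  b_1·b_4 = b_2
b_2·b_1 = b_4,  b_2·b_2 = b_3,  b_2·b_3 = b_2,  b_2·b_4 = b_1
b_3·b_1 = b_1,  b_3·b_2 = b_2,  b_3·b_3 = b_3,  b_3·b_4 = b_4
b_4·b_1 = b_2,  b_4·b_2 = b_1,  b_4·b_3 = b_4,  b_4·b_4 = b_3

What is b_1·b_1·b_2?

b_1·b_1 = b_3
b_3·b_2 = b_2

b_2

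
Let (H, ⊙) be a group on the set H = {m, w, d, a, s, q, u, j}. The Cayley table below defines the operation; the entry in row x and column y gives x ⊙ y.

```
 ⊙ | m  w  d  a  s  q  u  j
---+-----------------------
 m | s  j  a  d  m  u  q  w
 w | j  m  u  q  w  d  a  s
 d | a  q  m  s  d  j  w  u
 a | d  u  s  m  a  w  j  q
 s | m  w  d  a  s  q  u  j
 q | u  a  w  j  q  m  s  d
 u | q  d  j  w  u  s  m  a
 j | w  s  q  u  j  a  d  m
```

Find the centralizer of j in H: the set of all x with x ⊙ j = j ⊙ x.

Compare row j with column j entry by entry.
w ⊙ j = s = j ⊙ w, so w commutes with j.
u ⊙ j = a but j ⊙ u = d, so u does not.
Collecting the elements that commute with j: C(j) = {j, m, s, w}.

{j, m, s, w}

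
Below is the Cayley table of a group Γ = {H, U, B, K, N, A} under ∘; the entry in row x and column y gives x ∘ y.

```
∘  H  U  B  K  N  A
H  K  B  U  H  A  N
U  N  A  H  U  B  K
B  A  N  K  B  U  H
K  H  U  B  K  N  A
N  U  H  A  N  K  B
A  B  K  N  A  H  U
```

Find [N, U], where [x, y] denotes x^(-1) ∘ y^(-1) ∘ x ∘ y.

Identity is K; from the table N^(-1) = N and U^(-1) = A.
N ∘ A = B
B ∘ N = U
U ∘ U = A

A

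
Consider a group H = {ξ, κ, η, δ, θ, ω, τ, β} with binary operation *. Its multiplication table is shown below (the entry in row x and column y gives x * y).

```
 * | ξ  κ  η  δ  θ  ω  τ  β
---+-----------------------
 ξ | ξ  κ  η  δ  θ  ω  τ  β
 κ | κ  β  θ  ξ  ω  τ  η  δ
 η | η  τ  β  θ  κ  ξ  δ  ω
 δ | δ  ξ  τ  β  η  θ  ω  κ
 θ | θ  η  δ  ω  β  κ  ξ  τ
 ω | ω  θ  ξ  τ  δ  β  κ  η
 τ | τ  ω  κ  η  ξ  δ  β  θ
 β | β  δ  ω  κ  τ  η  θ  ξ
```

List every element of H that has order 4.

{δ, η, θ, κ, τ, ω}

Identity is ξ. Compute the order of each non-identity element by repeated multiplication:
  κ: κ → β → δ → ξ  (order 4)
  η: η → β → ω → ξ  (order 4)
  δ: δ → β → κ → ξ  (order 4)
  θ: θ → β → τ → ξ  (order 4)
  ω: ω → β → η → ξ  (order 4)
  τ: τ → β → θ → ξ  (order 4)
  β: β → ξ  (order 2)
Elements of order 4: {δ, η, θ, κ, τ, ω}.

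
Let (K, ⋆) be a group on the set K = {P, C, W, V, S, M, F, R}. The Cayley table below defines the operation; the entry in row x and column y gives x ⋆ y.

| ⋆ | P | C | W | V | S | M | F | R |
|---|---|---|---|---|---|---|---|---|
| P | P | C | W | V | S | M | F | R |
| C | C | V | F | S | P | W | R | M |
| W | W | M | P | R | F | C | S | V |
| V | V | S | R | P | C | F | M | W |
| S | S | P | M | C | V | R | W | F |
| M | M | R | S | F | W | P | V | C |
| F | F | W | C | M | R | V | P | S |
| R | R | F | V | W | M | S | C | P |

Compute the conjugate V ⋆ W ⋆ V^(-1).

The identity is P. In row V, the entry P sits in column V, so V^(-1) = V.
V ⋆ W = R
R ⋆ V = W

W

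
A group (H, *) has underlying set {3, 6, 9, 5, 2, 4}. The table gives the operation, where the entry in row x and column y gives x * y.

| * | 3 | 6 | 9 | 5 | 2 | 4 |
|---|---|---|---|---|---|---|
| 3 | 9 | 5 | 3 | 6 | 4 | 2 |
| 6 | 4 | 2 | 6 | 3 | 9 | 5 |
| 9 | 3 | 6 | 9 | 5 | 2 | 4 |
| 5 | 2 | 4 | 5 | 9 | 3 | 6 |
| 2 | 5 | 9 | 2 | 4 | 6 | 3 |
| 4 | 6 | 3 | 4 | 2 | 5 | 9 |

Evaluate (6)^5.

6^1 = 6
6^2 = 6 * 6 = 2
6^3 = 2 * 6 = 9
6^4 = 9 * 6 = 6
6^5 = 6 * 6 = 2

2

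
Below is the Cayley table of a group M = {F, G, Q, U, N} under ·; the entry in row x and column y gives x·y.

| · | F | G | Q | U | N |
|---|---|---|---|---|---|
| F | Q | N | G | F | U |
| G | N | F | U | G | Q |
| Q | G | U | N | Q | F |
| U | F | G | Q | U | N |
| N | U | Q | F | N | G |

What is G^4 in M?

G^1 = G
G^2 = G·G = F
G^3 = F·G = N
G^4 = N·G = Q

Q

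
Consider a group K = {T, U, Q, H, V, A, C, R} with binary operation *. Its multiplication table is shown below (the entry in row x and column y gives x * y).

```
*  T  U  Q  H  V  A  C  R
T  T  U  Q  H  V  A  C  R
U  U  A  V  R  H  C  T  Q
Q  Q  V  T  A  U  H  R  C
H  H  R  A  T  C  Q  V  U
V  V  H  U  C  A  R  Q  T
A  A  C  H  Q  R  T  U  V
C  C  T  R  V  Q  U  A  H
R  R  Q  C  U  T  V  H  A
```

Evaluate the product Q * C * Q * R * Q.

A

Q * C = R
R * Q = C
C * R = H
H * Q = A
(Structurally, K here is isomorphic to Z_2 x Z_4.)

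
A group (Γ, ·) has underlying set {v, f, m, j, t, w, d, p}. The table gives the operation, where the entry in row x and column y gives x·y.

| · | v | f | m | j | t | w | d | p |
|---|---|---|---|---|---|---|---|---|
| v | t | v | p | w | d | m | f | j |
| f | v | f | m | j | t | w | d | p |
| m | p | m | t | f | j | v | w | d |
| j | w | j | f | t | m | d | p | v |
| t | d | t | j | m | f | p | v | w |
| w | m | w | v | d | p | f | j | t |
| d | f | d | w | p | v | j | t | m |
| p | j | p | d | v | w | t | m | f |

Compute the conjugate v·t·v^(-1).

t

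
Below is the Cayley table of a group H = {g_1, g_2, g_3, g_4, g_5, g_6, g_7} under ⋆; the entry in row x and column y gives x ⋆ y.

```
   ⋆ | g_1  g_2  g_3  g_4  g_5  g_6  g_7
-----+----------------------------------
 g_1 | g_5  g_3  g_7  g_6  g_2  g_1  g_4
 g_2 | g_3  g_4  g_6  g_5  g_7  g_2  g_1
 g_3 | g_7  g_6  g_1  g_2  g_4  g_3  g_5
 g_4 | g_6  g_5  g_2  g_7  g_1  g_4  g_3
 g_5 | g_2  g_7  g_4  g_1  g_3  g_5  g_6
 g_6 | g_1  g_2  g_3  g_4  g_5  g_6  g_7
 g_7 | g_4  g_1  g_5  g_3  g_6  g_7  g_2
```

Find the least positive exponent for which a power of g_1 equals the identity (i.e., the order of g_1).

The identity element is g_6 (its row matches the header).
g_1^1 = g_1
g_1^2 = g_1 ⋆ g_1 = g_5
g_1^3 = g_5 ⋆ g_1 = g_2
g_1^4 = g_2 ⋆ g_1 = g_3
g_1^5 = g_3 ⋆ g_1 = g_7
g_1^6 = g_7 ⋆ g_1 = g_4
g_1^7 = g_4 ⋆ g_1 = g_6
The first power of g_1 equal to the identity is g_1^7, so ord(g_1) = 7.

7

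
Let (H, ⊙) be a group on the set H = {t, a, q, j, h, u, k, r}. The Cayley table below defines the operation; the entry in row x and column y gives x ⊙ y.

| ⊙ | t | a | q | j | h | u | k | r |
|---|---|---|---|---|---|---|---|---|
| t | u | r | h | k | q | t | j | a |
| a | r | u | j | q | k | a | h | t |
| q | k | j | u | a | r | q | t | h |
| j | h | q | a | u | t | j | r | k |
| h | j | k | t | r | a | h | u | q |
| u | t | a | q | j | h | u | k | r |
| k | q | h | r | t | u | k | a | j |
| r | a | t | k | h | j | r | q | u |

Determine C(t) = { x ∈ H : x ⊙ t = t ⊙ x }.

{a, r, t, u}

Compare row t with column t entry by entry.
r ⊙ t = a = t ⊙ r, so r commutes with t.
q ⊙ t = k but t ⊙ q = h, so q does not.
Collecting the elements that commute with t: C(t) = {a, r, t, u}.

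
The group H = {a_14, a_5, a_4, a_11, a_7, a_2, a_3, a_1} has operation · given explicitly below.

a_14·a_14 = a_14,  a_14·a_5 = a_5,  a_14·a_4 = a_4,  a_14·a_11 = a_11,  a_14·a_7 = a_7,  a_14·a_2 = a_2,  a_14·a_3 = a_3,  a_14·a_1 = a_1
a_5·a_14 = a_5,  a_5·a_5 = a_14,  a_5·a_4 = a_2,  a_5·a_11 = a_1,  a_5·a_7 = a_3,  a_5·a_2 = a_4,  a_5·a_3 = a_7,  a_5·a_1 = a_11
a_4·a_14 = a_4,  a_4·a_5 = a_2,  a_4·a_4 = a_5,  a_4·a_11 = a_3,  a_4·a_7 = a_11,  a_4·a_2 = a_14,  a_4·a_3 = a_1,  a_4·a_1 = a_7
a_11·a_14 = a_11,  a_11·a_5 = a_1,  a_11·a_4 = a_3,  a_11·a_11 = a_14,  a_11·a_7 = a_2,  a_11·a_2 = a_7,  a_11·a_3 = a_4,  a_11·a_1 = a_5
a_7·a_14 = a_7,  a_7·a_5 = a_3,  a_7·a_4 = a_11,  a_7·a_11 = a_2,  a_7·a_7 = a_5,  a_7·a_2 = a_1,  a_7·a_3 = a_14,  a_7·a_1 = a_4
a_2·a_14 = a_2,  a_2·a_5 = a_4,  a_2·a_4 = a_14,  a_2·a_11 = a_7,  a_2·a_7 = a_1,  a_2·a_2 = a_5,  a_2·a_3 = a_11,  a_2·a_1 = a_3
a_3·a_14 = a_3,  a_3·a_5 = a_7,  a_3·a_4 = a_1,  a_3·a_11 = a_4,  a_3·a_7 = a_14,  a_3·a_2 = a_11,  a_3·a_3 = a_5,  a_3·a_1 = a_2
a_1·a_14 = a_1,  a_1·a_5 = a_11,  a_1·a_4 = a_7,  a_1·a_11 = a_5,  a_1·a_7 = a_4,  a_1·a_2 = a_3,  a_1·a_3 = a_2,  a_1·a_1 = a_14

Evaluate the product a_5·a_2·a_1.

a_7

a_5·a_2 = a_4
a_4·a_1 = a_7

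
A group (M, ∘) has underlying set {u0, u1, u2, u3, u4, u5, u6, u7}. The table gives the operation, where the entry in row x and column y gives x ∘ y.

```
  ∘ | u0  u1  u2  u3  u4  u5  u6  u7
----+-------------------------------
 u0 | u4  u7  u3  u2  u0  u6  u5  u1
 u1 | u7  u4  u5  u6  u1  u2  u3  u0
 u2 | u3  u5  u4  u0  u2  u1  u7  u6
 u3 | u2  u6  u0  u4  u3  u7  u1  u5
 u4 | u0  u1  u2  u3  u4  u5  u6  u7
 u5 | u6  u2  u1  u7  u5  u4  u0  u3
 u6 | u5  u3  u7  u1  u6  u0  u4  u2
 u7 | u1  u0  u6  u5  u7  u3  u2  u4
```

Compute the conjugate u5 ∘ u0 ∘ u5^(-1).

The identity is u4. In row u5, the entry u4 sits in column u5, so u5^(-1) = u5.
u5 ∘ u0 = u6
u6 ∘ u5 = u0

u0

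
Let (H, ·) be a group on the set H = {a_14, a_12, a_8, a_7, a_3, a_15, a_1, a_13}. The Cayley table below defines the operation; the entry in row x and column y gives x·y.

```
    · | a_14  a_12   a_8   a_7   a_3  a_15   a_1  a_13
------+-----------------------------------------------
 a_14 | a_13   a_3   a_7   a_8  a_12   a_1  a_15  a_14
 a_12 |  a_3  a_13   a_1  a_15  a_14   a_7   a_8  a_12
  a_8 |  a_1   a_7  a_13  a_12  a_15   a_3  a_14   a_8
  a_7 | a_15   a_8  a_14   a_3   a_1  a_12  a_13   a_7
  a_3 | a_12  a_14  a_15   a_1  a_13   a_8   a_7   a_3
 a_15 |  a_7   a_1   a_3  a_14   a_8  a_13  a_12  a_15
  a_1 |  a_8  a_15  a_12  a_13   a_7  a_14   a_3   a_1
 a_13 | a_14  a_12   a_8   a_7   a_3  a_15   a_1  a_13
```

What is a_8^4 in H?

a_13

a_8^1 = a_8
a_8^2 = a_8·a_8 = a_13
a_8^3 = a_13·a_8 = a_8
a_8^4 = a_8·a_8 = a_13
(Structurally, H here is isomorphic to the dihedral group D_4.)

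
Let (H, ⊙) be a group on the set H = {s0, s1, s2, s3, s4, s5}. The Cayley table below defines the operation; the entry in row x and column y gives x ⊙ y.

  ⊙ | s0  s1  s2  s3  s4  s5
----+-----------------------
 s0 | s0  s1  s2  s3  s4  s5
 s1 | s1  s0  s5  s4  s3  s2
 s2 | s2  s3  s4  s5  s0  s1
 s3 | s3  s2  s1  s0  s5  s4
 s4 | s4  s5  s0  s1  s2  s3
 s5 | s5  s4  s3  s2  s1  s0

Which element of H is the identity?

The identity e satisfies e ⊙ x = x for all x, so its row in the table reproduces the column headers.
Row s0 reads: s0, s1, s2, s3, s4, s5 — exactly the header order. So s0 is the identity.

s0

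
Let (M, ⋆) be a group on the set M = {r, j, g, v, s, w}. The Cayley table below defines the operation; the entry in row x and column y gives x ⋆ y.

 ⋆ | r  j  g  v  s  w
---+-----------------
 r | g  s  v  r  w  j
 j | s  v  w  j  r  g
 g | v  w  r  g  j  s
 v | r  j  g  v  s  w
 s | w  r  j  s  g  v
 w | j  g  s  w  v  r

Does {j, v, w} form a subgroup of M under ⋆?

w ⋆ w = r, which is not in {j, v, w}.
The subset is not closed under ⋆, so it is not a subgroup.

No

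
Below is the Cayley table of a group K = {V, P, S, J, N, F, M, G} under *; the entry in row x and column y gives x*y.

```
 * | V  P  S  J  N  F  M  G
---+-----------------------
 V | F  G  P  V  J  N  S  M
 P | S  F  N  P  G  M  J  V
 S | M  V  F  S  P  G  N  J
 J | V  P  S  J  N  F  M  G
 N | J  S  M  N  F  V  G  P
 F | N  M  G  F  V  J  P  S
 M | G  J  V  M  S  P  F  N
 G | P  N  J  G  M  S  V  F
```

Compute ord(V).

4

The identity element is J (its row matches the header).
V^1 = V
V^2 = V*V = F
V^3 = F*V = N
V^4 = N*V = J
The first power of V equal to the identity is V^4, so ord(V) = 4.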